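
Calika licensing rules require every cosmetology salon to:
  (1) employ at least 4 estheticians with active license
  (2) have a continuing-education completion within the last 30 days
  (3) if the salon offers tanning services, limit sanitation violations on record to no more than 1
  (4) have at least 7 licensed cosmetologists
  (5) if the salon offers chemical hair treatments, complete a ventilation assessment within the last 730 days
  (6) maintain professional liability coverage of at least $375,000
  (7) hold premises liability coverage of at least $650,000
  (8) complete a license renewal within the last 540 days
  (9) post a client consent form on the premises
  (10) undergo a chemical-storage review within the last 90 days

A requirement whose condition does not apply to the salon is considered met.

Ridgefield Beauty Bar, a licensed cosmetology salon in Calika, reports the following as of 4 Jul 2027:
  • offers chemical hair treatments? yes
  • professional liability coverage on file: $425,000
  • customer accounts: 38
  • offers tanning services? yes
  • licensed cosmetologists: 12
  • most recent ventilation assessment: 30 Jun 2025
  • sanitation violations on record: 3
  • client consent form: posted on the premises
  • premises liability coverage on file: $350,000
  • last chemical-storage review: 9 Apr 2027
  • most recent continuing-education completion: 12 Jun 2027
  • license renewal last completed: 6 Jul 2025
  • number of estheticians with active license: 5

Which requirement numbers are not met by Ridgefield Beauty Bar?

1. estheticians with active license 5 ≥ 4 → met
2. continuing-education completion 22 days ago vs limit 30 → met
3. condition 'offers tanning services' holds; sanitation violations on record 3 > 1 → not met
4. licensed cosmetologists 12 ≥ 7 → met
5. condition 'offers chemical hair treatments' holds; ventilation assessment 734 days ago vs limit 730 → not met
6. professional liability coverage $425,000 ≥ $375,000 → met
7. premises liability coverage $350,000 < $650,000 → not met
8. license renewal 728 days ago vs limit 540 → not met
9. client consent form present → met
10. chemical-storage review 86 days ago vs limit 90 → met
Not met: 3, 5, 7, 8

3, 5, 7, 8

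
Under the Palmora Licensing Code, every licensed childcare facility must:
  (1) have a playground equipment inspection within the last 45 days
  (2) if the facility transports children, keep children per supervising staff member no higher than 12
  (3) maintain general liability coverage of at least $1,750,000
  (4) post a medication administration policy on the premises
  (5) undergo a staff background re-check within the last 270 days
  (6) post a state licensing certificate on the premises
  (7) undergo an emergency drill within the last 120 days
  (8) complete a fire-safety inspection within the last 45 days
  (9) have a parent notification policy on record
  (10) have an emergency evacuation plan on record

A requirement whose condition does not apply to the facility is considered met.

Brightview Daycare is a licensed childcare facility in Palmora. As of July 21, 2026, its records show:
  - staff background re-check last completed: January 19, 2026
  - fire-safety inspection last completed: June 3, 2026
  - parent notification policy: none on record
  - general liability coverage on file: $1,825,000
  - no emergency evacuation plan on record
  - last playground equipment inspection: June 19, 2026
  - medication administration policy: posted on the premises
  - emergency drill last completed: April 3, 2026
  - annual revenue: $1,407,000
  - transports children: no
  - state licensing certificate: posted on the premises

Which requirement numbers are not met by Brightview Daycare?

8, 9, 10

1. playground equipment inspection 32 days ago vs limit 45 → met
2. condition 'transports children' does not hold → requirement n/a → met
3. general liability coverage $1,825,000 ≥ $1,750,000 → met
4. medication administration policy present → met
5. staff background re-check 183 days ago vs limit 270 → met
6. state licensing certificate present → met
7. emergency drill 109 days ago vs limit 120 → met
8. fire-safety inspection 48 days ago vs limit 45 → not met
9. parent notification policy absent → not met
10. emergency evacuation plan absent → not met
Not met: 8, 9, 10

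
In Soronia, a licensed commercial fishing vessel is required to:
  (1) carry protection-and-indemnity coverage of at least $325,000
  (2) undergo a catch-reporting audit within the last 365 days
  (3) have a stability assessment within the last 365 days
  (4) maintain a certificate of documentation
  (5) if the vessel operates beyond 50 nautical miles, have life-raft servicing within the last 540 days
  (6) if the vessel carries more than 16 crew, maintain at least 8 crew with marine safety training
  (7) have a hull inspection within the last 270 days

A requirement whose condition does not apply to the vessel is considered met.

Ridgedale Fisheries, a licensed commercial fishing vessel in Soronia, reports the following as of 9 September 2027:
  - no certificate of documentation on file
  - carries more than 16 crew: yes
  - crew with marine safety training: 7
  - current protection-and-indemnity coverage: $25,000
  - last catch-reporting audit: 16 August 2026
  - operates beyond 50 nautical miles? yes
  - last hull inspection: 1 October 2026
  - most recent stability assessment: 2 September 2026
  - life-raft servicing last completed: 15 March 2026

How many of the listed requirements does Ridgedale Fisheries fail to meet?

7

1. protection-and-indemnity coverage $25,000 < $325,000 → not met
2. catch-reporting audit 389 days ago vs limit 365 → not met
3. stability assessment 372 days ago vs limit 365 → not met
4. certificate of documentation absent → not met
5. condition 'operates beyond 50 nautical miles' holds; life-raft servicing 543 days ago vs limit 540 → not met
6. condition 'carries more than 16 crew' holds; crew with marine safety training 7 < 8 → not met
7. hull inspection 343 days ago vs limit 270 → not met
Not met: 7 of 7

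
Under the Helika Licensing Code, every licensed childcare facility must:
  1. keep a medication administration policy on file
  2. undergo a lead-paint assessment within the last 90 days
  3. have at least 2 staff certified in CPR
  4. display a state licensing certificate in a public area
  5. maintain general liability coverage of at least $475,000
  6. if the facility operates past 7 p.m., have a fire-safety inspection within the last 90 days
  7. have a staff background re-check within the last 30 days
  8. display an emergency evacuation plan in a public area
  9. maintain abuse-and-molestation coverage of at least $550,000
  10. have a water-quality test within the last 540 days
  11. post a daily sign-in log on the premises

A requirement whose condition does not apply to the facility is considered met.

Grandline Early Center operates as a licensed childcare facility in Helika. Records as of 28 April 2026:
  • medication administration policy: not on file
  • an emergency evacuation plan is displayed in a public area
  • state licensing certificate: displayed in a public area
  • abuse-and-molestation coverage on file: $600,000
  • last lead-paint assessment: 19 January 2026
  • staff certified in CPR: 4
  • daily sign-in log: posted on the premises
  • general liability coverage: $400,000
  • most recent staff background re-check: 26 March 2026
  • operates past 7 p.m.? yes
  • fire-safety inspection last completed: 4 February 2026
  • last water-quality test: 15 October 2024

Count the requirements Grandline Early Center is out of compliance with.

5

1. medication administration policy absent → not met
2. lead-paint assessment 99 days ago vs limit 90 → not met
3. staff certified in CPR 4 ≥ 2 → met
4. state licensing certificate present → met
5. general liability coverage $400,000 < $475,000 → not met
6. condition 'operates past 7 p.m.' holds; fire-safety inspection 83 days ago vs limit 90 → met
7. staff background re-check 33 days ago vs limit 30 → not met
8. emergency evacuation plan present → met
9. abuse-and-molestation coverage $600,000 ≥ $550,000 → met
10. water-quality test 560 days ago vs limit 540 → not met
11. daily sign-in log present → met
Not met: 5 of 11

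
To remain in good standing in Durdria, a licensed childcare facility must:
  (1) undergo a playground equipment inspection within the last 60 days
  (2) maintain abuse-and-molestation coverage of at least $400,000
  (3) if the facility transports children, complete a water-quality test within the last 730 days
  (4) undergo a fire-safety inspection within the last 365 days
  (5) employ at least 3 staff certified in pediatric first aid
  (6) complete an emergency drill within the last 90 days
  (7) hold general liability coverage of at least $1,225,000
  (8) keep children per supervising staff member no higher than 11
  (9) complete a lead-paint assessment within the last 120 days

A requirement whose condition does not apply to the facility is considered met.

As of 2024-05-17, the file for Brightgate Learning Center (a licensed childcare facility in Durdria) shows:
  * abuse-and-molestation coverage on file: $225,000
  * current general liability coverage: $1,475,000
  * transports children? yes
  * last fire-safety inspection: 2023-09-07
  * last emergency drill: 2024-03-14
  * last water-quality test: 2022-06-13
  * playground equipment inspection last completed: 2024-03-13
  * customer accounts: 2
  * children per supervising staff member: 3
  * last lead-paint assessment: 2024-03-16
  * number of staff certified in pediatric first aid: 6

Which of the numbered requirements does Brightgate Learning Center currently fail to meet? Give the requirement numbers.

1. playground equipment inspection 65 days ago vs limit 60 → not met
2. abuse-and-molestation coverage $225,000 < $400,000 → not met
3. condition 'transports children' holds; water-quality test 704 days ago vs limit 730 → met
4. fire-safety inspection 253 days ago vs limit 365 → met
5. staff certified in pediatric first aid 6 ≥ 3 → met
6. emergency drill 64 days ago vs limit 90 → met
7. general liability coverage $1,475,000 ≥ $1,225,000 → met
8. children per supervising staff member 3 ≤ 11 → met
9. lead-paint assessment 62 days ago vs limit 120 → met
Not met: 1, 2

1, 2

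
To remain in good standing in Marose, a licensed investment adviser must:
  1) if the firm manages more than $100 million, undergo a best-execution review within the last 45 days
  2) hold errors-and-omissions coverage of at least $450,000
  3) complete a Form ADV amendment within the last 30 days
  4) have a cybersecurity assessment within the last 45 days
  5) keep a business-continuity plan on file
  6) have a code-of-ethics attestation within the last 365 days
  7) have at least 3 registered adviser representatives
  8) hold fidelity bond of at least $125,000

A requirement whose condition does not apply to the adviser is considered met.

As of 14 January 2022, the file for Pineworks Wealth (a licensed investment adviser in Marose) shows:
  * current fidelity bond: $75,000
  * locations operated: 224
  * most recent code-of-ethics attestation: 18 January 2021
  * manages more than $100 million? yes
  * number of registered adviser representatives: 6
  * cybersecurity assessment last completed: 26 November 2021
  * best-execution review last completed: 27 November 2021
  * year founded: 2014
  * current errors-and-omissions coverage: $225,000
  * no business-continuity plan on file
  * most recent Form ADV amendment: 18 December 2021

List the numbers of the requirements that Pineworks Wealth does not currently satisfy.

1. condition 'manages more than $100 million' holds; best-execution review 48 days ago vs limit 45 → not met
2. errors-and-omissions coverage $225,000 < $450,000 → not met
3. Form ADV amendment 27 days ago vs limit 30 → met
4. cybersecurity assessment 49 days ago vs limit 45 → not met
5. business-continuity plan absent → not met
6. code-of-ethics attestation 361 days ago vs limit 365 → met
7. registered adviser representatives 6 ≥ 3 → met
8. fidelity bond $75,000 < $125,000 → not met
Not met: 1, 2, 4, 5, 8

1, 2, 4, 5, 8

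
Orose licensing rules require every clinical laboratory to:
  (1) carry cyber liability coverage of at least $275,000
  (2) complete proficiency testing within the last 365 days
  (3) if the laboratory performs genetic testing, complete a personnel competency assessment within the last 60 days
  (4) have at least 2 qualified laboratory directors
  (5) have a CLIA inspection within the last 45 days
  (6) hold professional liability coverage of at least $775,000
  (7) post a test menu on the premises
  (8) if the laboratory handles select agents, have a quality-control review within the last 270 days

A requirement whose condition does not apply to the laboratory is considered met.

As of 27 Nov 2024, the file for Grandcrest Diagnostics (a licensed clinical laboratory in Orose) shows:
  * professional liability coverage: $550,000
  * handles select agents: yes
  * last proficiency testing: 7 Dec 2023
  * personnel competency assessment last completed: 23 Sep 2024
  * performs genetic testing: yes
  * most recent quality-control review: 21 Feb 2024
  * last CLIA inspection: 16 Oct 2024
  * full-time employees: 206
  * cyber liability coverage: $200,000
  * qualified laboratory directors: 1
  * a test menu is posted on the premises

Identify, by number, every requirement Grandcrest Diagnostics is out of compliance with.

1. cyber liability coverage $200,000 < $275,000 → not met
2. proficiency testing 356 days ago vs limit 365 → met
3. condition 'performs genetic testing' holds; personnel competency assessment 65 days ago vs limit 60 → not met
4. qualified laboratory directors 1 < 2 → not met
5. CLIA inspection 42 days ago vs limit 45 → met
6. professional liability coverage $550,000 < $775,000 → not met
7. test menu present → met
8. condition 'handles select agents' holds; quality-control review 280 days ago vs limit 270 → not met
Not met: 1, 3, 4, 6, 8

1, 3, 4, 6, 8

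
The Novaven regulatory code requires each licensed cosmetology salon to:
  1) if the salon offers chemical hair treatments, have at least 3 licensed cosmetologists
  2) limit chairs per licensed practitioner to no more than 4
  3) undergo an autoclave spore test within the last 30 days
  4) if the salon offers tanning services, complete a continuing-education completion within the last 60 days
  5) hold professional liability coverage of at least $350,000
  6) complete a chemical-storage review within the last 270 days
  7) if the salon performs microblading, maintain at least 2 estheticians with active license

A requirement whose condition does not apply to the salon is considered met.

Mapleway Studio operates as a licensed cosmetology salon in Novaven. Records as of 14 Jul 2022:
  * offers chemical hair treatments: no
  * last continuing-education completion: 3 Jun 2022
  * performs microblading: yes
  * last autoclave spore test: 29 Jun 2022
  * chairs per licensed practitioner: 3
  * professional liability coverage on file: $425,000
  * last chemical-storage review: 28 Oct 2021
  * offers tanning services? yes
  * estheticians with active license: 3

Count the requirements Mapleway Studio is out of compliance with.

0

1. condition 'offers chemical hair treatments' does not hold → requirement n/a → met
2. chairs per licensed practitioner 3 ≤ 4 → met
3. autoclave spore test 15 days ago vs limit 30 → met
4. condition 'offers tanning services' holds; continuing-education completion 41 days ago vs limit 60 → met
5. professional liability coverage $425,000 ≥ $350,000 → met
6. chemical-storage review 259 days ago vs limit 270 → met
7. condition 'performs microblading' holds; estheticians with active license 3 ≥ 2 → met
Not met: 0 of 7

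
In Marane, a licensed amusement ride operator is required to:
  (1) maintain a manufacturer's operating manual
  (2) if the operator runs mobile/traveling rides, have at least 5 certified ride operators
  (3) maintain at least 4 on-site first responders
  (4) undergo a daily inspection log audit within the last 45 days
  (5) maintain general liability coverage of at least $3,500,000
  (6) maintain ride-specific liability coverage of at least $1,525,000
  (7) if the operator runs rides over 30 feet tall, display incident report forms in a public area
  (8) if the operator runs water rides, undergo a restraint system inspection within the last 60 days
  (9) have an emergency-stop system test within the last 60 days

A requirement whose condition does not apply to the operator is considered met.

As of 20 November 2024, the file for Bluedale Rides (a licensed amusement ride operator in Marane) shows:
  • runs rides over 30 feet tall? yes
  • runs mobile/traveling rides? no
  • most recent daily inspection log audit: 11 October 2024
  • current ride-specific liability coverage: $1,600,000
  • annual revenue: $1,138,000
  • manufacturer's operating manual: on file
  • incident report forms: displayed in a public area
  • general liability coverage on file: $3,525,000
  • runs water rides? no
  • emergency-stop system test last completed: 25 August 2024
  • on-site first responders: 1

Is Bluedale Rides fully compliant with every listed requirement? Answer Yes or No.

No

1. manufacturer's operating manual present → met
2. condition 'runs mobile/traveling rides' does not hold → requirement n/a → met
3. on-site first responders 1 < 4 → not met
4. daily inspection log audit 40 days ago vs limit 45 → met
5. general liability coverage $3,525,000 ≥ $3,500,000 → met
6. ride-specific liability coverage $1,600,000 ≥ $1,525,000 → met
7. condition 'runs rides over 30 feet tall' holds; incident report forms present → met
8. condition 'runs water rides' does not hold → requirement n/a → met
9. emergency-stop system test 87 days ago vs limit 60 → not met
Not met: 3, 9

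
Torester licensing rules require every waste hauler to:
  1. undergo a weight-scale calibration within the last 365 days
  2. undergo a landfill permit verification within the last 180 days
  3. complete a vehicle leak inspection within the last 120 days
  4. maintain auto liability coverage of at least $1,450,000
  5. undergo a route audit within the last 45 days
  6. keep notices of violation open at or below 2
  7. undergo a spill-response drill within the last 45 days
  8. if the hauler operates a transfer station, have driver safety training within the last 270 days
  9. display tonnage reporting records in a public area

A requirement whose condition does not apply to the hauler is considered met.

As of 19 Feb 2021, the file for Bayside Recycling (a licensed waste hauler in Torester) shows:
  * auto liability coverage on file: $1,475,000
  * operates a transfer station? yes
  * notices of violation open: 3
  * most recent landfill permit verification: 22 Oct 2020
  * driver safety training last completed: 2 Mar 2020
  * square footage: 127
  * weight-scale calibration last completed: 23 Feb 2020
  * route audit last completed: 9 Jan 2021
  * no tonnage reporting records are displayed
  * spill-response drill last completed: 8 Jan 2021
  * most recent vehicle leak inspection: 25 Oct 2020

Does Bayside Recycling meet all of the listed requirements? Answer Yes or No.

No

1. weight-scale calibration 362 days ago vs limit 365 → met
2. landfill permit verification 120 days ago vs limit 180 → met
3. vehicle leak inspection 117 days ago vs limit 120 → met
4. auto liability coverage $1,475,000 ≥ $1,450,000 → met
5. route audit 41 days ago vs limit 45 → met
6. notices of violation open 3 > 2 → not met
7. spill-response drill 42 days ago vs limit 45 → met
8. condition 'operates a transfer station' holds; driver safety training 354 days ago vs limit 270 → not met
9. tonnage reporting records absent → not met
Not met: 6, 8, 9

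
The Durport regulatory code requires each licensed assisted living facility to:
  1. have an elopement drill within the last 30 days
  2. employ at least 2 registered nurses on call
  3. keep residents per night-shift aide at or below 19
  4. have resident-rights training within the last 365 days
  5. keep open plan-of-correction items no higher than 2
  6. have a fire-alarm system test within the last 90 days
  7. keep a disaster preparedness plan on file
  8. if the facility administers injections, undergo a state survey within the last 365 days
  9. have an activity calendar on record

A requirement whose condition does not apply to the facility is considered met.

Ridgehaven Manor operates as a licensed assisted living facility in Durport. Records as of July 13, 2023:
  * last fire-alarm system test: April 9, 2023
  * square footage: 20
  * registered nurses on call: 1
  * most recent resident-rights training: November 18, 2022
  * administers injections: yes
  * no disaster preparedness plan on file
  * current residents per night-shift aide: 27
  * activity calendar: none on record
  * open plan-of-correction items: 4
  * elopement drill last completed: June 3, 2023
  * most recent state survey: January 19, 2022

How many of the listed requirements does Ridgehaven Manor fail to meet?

1. elopement drill 40 days ago vs limit 30 → not met
2. registered nurses on call 1 < 2 → not met
3. residents per night-shift aide 27 > 19 → not met
4. resident-rights training 237 days ago vs limit 365 → met
5. open plan-of-correction items 4 > 2 → not met
6. fire-alarm system test 95 days ago vs limit 90 → not met
7. disaster preparedness plan absent → not met
8. condition 'administers injections' holds; state survey 540 days ago vs limit 365 → not met
9. activity calendar absent → not met
Not met: 8 of 9

8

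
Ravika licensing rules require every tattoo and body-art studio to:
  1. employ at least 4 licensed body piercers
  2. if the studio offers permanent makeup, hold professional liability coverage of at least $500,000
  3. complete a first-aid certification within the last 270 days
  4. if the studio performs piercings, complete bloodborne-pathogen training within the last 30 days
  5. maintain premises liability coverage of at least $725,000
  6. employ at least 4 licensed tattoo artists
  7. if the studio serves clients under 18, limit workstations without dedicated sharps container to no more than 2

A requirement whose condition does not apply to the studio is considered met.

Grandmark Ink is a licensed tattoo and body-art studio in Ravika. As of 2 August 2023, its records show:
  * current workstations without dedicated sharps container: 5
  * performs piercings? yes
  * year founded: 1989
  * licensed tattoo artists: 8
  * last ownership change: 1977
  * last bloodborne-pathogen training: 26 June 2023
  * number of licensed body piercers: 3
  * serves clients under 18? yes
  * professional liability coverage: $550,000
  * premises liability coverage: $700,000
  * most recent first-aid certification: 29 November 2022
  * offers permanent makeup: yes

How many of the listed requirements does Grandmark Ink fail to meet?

4

1. licensed body piercers 3 < 4 → not met
2. condition 'offers permanent makeup' holds; professional liability coverage $550,000 ≥ $500,000 → met
3. first-aid certification 246 days ago vs limit 270 → met
4. condition 'performs piercings' holds; bloodborne-pathogen training 37 days ago vs limit 30 → not met
5. premises liability coverage $700,000 < $725,000 → not met
6. licensed tattoo artists 8 ≥ 4 → met
7. condition 'serves clients under 18' holds; workstations without dedicated sharps container 5 > 2 → not met
Not met: 4 of 7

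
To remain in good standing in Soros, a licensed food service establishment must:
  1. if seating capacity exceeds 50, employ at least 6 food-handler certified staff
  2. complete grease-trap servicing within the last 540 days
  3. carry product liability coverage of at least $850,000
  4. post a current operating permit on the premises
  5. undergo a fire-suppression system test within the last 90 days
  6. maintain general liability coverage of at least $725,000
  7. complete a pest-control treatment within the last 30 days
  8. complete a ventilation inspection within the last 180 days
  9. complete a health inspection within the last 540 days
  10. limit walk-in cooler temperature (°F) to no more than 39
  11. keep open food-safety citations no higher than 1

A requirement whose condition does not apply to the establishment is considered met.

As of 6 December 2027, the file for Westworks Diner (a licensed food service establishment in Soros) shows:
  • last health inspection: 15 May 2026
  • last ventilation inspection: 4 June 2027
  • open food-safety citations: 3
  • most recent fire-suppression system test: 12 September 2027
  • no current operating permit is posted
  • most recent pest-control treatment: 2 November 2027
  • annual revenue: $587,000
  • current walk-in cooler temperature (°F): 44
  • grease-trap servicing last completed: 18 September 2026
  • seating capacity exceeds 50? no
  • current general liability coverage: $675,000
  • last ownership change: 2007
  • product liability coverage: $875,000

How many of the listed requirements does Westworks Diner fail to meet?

1. condition 'seating capacity exceeds 50' does not hold → requirement n/a → met
2. grease-trap servicing 444 days ago vs limit 540 → met
3. product liability coverage $875,000 ≥ $850,000 → met
4. current operating permit absent → not met
5. fire-suppression system test 85 days ago vs limit 90 → met
6. general liability coverage $675,000 < $725,000 → not met
7. pest-control treatment 34 days ago vs limit 30 → not met
8. ventilation inspection 185 days ago vs limit 180 → not met
9. health inspection 570 days ago vs limit 540 → not met
10. walk-in cooler temperature (°F) 44 > 39 → not met
11. open food-safety citations 3 > 1 → not met
Not met: 7 of 11

7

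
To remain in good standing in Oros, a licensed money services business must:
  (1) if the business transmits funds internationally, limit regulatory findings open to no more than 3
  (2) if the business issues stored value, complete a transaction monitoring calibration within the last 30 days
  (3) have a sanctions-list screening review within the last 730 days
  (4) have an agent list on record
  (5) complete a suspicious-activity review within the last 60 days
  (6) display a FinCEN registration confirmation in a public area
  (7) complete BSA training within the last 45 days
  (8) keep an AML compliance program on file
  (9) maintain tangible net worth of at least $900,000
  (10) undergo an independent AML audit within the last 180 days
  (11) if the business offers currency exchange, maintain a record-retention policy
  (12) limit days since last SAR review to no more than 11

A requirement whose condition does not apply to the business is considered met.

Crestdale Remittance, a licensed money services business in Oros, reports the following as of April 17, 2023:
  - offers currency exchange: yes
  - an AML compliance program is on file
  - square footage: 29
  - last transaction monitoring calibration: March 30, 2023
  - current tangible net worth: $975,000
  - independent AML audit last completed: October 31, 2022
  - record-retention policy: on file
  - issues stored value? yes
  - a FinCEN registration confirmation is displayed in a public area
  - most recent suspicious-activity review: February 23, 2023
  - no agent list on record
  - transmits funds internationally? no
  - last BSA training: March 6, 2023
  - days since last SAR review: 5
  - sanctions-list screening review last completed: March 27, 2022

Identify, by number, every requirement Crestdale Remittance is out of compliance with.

4

1. condition 'transmits funds internationally' does not hold → requirement n/a → met
2. condition 'issues stored value' holds; transaction monitoring calibration 18 days ago vs limit 30 → met
3. sanctions-list screening review 386 days ago vs limit 730 → met
4. agent list absent → not met
5. suspicious-activity review 53 days ago vs limit 60 → met
6. FinCEN registration confirmation present → met
7. BSA training 42 days ago vs limit 45 → met
8. AML compliance program present → met
9. tangible net worth $975,000 ≥ $900,000 → met
10. independent AML audit 168 days ago vs limit 180 → met
11. condition 'offers currency exchange' holds; record-retention policy present → met
12. days since last SAR review 5 ≤ 11 → met
Not met: 4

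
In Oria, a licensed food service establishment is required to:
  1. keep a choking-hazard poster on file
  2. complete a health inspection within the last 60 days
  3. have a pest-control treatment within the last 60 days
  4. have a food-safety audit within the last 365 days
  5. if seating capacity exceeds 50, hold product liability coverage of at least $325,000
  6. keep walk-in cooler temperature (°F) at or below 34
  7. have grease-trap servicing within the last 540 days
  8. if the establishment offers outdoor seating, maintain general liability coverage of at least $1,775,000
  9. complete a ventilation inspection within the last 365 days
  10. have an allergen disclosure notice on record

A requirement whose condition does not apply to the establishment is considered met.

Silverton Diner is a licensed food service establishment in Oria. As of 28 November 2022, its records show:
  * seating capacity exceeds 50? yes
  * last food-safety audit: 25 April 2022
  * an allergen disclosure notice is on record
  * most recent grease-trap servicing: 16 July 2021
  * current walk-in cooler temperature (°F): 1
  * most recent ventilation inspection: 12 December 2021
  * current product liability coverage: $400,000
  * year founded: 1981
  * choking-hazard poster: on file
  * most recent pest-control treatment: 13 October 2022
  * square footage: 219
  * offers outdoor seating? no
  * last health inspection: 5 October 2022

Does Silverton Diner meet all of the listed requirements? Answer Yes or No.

1. choking-hazard poster present → met
2. health inspection 54 days ago vs limit 60 → met
3. pest-control treatment 46 days ago vs limit 60 → met
4. food-safety audit 217 days ago vs limit 365 → met
5. condition 'seating capacity exceeds 50' holds; product liability coverage $400,000 ≥ $325,000 → met
6. walk-in cooler temperature (°F) 1 ≤ 34 → met
7. grease-trap servicing 500 days ago vs limit 540 → met
8. condition 'offers outdoor seating' does not hold → requirement n/a → met
9. ventilation inspection 351 days ago vs limit 365 → met
10. allergen disclosure notice present → met
All met.

Yes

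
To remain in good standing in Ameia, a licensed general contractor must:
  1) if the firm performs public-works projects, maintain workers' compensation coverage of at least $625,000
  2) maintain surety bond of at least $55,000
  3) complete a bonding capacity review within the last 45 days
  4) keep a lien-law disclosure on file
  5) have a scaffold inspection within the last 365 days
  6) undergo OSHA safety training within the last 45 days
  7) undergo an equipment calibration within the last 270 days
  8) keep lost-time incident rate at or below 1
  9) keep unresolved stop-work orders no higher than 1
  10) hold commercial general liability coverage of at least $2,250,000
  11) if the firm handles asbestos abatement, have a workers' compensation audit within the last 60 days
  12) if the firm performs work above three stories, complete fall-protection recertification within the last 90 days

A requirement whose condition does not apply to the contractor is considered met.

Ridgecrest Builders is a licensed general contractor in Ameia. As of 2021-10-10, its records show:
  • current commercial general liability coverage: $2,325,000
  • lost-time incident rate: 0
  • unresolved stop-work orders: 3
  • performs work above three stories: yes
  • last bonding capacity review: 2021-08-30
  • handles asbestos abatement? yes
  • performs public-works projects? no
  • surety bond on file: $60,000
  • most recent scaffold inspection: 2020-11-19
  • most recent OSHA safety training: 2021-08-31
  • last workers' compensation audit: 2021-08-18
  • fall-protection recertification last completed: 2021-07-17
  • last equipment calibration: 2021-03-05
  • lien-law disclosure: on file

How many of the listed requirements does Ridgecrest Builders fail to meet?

1. condition 'performs public-works projects' does not hold → requirement n/a → met
2. surety bond $60,000 ≥ $55,000 → met
3. bonding capacity review 41 days ago vs limit 45 → met
4. lien-law disclosure present → met
5. scaffold inspection 325 days ago vs limit 365 → met
6. OSHA safety training 40 days ago vs limit 45 → met
7. equipment calibration 219 days ago vs limit 270 → met
8. lost-time incident rate 0 ≤ 1 → met
9. unresolved stop-work orders 3 > 1 → not met
10. commercial general liability coverage $2,325,000 ≥ $2,250,000 → met
11. condition 'handles asbestos abatement' holds; workers' compensation audit 53 days ago vs limit 60 → met
12. condition 'performs work above three stories' holds; fall-protection recertification 85 days ago vs limit 90 → met
Not met: 1 of 12

1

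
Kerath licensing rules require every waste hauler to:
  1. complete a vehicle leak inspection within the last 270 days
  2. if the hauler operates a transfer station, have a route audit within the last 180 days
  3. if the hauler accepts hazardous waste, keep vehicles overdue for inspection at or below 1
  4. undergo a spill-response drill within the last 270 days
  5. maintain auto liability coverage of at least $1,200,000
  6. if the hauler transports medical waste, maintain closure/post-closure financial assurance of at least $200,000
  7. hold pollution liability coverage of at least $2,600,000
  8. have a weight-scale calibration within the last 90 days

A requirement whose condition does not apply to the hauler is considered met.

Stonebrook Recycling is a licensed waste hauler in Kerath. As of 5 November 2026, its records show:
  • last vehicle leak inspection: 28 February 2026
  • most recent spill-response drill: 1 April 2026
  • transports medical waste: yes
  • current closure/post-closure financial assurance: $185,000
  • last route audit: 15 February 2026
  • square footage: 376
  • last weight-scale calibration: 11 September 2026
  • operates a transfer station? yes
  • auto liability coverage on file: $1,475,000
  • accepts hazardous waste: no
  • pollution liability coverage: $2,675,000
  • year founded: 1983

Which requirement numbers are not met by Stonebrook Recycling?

2, 6

1. vehicle leak inspection 250 days ago vs limit 270 → met
2. condition 'operates a transfer station' holds; route audit 263 days ago vs limit 180 → not met
3. condition 'accepts hazardous waste' does not hold → requirement n/a → met
4. spill-response drill 218 days ago vs limit 270 → met
5. auto liability coverage $1,475,000 ≥ $1,200,000 → met
6. condition 'transports medical waste' holds; closure/post-closure financial assurance $185,000 < $200,000 → not met
7. pollution liability coverage $2,675,000 ≥ $2,600,000 → met
8. weight-scale calibration 55 days ago vs limit 90 → met
Not met: 2, 6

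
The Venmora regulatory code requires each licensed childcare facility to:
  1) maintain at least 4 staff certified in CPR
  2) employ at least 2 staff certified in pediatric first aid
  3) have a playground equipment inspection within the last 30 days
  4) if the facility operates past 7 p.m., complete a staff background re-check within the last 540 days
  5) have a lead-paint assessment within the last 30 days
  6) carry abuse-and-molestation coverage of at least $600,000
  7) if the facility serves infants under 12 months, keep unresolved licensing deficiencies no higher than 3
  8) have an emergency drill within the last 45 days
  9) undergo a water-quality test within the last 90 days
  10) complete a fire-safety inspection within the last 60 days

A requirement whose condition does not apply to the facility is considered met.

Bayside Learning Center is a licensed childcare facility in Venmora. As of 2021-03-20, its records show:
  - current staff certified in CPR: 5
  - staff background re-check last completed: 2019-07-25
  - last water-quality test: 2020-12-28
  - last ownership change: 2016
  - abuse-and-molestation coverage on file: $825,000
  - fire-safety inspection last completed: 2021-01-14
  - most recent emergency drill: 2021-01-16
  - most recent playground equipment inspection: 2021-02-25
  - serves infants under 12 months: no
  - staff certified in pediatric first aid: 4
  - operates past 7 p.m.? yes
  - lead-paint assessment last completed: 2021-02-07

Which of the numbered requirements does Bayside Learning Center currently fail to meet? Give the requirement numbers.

1. staff certified in CPR 5 ≥ 4 → met
2. staff certified in pediatric first aid 4 ≥ 2 → met
3. playground equipment inspection 23 days ago vs limit 30 → met
4. condition 'operates past 7 p.m.' holds; staff background re-check 604 days ago vs limit 540 → not met
5. lead-paint assessment 41 days ago vs limit 30 → not met
6. abuse-and-molestation coverage $825,000 ≥ $600,000 → met
7. condition 'serves infants under 12 months' does not hold → requirement n/a → met
8. emergency drill 63 days ago vs limit 45 → not met
9. water-quality test 82 days ago vs limit 90 → met
10. fire-safety inspection 65 days ago vs limit 60 → not met
Not met: 4, 5, 8, 10

4, 5, 8, 10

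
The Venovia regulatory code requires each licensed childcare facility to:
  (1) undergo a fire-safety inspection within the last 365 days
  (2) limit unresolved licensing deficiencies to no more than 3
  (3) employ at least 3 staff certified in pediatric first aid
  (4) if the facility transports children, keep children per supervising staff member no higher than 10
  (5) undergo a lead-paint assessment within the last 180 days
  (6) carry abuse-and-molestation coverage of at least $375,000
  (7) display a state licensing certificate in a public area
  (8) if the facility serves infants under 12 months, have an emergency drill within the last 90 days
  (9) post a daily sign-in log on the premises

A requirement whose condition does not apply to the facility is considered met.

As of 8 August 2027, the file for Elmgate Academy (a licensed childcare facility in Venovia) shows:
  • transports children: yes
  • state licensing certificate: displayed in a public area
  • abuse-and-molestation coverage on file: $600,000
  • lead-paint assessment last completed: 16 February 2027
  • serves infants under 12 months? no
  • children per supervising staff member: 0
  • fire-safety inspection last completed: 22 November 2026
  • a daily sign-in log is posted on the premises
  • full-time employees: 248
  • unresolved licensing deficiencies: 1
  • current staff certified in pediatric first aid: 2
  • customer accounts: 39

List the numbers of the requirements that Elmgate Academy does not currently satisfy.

3

1. fire-safety inspection 259 days ago vs limit 365 → met
2. unresolved licensing deficiencies 1 ≤ 3 → met
3. staff certified in pediatric first aid 2 < 3 → not met
4. condition 'transports children' holds; children per supervising staff member 0 ≤ 10 → met
5. lead-paint assessment 173 days ago vs limit 180 → met
6. abuse-and-molestation coverage $600,000 ≥ $375,000 → met
7. state licensing certificate present → met
8. condition 'serves infants under 12 months' does not hold → requirement n/a → met
9. daily sign-in log present → met
Not met: 3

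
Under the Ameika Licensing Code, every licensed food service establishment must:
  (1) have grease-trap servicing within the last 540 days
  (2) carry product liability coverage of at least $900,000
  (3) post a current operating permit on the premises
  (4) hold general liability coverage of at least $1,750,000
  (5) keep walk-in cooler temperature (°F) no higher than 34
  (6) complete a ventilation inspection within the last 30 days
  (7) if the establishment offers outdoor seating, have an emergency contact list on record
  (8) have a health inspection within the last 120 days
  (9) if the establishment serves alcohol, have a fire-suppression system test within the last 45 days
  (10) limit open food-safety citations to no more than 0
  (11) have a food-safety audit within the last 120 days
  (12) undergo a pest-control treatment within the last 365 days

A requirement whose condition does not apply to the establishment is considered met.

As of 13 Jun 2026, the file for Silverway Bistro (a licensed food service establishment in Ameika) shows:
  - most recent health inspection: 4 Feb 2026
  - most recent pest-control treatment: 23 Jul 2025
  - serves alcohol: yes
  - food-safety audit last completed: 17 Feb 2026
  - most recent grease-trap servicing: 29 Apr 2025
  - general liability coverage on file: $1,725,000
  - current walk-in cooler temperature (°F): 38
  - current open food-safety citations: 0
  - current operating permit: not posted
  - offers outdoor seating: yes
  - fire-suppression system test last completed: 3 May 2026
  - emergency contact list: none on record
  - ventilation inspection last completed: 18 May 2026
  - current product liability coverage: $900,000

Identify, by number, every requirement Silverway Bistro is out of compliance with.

3, 4, 5, 7, 8

1. grease-trap servicing 410 days ago vs limit 540 → met
2. product liability coverage $900,000 ≥ $900,000 → met
3. current operating permit absent → not met
4. general liability coverage $1,725,000 < $1,750,000 → not met
5. walk-in cooler temperature (°F) 38 > 34 → not met
6. ventilation inspection 26 days ago vs limit 30 → met
7. condition 'offers outdoor seating' holds; emergency contact list absent → not met
8. health inspection 129 days ago vs limit 120 → not met
9. condition 'serves alcohol' holds; fire-suppression system test 41 days ago vs limit 45 → met
10. open food-safety citations 0 ≤ 0 → met
11. food-safety audit 116 days ago vs limit 120 → met
12. pest-control treatment 325 days ago vs limit 365 → met
Not met: 3, 4, 5, 7, 8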